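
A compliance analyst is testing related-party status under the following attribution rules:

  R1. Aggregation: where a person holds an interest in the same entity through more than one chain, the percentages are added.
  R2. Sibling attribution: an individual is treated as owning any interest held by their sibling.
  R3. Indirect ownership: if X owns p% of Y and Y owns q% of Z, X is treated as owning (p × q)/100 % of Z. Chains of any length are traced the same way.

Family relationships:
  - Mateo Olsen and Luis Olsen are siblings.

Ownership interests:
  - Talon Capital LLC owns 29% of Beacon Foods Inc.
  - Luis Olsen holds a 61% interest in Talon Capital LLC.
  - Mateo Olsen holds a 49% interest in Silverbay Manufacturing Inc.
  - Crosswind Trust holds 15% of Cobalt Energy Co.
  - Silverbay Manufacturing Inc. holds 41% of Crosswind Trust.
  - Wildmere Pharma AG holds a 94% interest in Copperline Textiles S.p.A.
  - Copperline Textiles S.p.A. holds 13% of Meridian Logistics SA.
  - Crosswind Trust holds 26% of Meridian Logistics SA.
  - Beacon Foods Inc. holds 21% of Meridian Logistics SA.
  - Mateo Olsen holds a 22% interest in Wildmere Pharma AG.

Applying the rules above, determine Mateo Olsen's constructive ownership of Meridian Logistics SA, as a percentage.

By sibling attribution (R2), Mateo Olsen is treated as owning Luis Olsen's 61% interest in Talon Capital LLC.
Chain via Silverbay Manufacturing Inc. → Crosswind Trust (R3): 49% × 41% × 26% = 5.2234% of Meridian Logistics SA.
Chain via Wildmere Pharma AG → Copperline Textiles S.p.A. (R3): 22% × 94% × 13% = 2.6884% of Meridian Logistics SA.
Chain via Talon Capital LLC → Beacon Foods Inc. (R3): 61% × 29% × 21% = 3.7149% of Meridian Logistics SA.
Aggregating (R1): 5.2234% + 2.6884% + 3.7149% = 11.6267%.

11.6267%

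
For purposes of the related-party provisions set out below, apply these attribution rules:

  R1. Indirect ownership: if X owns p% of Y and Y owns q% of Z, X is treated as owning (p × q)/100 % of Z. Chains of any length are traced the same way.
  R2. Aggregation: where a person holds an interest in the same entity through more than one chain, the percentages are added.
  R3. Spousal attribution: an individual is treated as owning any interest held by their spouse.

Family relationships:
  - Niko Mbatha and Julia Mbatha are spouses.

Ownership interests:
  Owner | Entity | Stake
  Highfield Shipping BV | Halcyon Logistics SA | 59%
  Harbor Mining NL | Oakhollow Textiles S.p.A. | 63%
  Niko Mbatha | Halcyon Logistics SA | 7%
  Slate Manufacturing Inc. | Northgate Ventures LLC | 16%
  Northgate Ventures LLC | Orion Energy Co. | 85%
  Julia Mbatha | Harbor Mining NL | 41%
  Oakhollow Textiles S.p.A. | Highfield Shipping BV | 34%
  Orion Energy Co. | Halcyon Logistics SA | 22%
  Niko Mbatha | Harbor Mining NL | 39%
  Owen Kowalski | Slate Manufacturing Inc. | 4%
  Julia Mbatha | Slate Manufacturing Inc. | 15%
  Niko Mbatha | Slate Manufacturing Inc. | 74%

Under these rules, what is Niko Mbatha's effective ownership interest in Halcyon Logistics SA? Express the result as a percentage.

By spousal attribution (R3), Niko Mbatha is treated as also owning Julia Mbatha's interest in Harbor Mining NL, giving 39% + 41% = 80%.
By spousal attribution (R3), Niko Mbatha is treated as also owning Julia Mbatha's interest in Slate Manufacturing Inc, giving 74% + 15% = 89%.
Chain via Harbor Mining NL → Oakhollow Textiles S.p.A. → Highfield Shipping BV (R1): 80% × 63% × 34% × 59% = 10.11024% of Halcyon Logistics SA.
Chain via Slate Manufacturing Inc. → Northgate Ventures LLC → Orion Energy Co. (R1): 89% × 16% × 85% × 22% = 2.66288% of Halcyon Logistics SA.
Direct interest in Halcyon Logistics SA: 7%.
Aggregating (R2): 10.11024% + 2.66288% + 7% = 19.77312%.

19.77312%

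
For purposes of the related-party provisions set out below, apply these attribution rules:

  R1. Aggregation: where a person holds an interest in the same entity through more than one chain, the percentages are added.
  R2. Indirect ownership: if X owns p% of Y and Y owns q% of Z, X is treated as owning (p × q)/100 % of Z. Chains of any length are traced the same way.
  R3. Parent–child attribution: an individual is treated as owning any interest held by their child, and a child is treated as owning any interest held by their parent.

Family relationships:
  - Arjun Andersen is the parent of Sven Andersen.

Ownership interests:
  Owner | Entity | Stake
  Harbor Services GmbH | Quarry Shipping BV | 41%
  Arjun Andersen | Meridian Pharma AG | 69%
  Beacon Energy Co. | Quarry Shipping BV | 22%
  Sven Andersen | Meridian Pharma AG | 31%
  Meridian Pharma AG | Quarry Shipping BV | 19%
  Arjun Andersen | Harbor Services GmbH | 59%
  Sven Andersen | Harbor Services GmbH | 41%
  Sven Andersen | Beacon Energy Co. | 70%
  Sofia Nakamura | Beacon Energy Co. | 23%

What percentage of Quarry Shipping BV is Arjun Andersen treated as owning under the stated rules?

75.4%

By parent–child attribution (R3), Arjun Andersen is treated as also owning Sven Andersen's interest in Meridian Pharma AG, giving 69% + 31% = 100%.
By parent–child attribution (R3), Arjun Andersen is treated as also owning Sven Andersen's interest in Harbor Services GmbH, giving 59% + 41% = 100%.
By parent–child attribution (R3), Arjun Andersen is treated as owning Sven Andersen's 70% interest in Beacon Energy Co.
Chain via Meridian Pharma AG (R2): 100% × 19% = 19% of Quarry Shipping BV.
Chain via Harbor Services GmbH (R2): 100% × 41% = 41% of Quarry Shipping BV.
Chain via Beacon Energy Co. (R2): 70% × 22% = 15.4% of Quarry Shipping BV.
Aggregating (R1): 19% + 41% + 15.4% = 75.4%.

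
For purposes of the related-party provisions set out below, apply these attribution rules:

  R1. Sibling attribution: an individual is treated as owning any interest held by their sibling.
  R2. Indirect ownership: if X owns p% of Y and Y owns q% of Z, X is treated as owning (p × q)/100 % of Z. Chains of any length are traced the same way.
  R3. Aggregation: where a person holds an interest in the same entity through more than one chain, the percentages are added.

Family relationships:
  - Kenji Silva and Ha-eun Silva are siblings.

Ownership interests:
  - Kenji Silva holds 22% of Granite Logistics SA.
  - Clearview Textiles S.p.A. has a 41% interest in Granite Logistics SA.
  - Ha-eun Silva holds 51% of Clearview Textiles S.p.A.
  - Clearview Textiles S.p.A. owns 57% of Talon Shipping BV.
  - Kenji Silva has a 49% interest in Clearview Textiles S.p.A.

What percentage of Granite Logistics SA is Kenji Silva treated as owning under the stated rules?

By sibling attribution (R1), Kenji Silva is treated as also owning Ha-eun Silva's interest in Clearview Textiles S.p.A, giving 49% + 51% = 100%.
Chain via Clearview Textiles S.p.A. (R2): 100% × 41% = 41% of Granite Logistics SA.
Direct interest in Granite Logistics SA: 22%.
Aggregating (R3): 41% + 22% = 63%.

63%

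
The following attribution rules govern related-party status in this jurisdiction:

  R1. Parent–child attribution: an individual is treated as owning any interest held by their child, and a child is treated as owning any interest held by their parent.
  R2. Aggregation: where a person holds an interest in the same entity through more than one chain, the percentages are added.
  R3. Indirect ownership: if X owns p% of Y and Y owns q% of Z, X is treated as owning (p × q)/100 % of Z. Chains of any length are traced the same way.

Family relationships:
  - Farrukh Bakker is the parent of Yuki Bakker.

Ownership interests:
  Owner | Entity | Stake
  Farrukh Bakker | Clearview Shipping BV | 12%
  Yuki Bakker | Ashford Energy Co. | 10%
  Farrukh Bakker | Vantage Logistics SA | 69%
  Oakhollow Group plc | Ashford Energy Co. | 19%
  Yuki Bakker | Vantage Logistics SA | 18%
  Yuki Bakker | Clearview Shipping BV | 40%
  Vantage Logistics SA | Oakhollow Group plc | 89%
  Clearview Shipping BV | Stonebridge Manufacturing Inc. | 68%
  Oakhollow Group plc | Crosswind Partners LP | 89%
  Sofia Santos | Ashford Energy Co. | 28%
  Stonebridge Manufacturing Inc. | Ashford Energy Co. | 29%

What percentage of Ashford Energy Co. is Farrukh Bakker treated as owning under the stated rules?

34.9661%

By parent–child attribution (R1), Farrukh Bakker is treated as also owning Yuki Bakker's interest in Vantage Logistics SA, giving 69% + 18% = 87%.
By parent–child attribution (R1), Farrukh Bakker is treated as also owning Yuki Bakker's interest in Clearview Shipping BV, giving 12% + 40% = 52%.
By parent–child attribution (R1), Farrukh Bakker is treated as owning Yuki Bakker's 10% interest in Ashford Energy Co.
Chain via Vantage Logistics SA → Oakhollow Group plc (R3): 87% × 89% × 19% = 14.7117% of Ashford Energy Co.
Chain via Clearview Shipping BV → Stonebridge Manufacturing Inc. (R3): 52% × 68% × 29% = 10.2544% of Ashford Energy Co.
Direct interest in Ashford Energy Co: 10%.
Aggregating (R2): 14.7117% + 10.2544% + 10% = 34.9661%.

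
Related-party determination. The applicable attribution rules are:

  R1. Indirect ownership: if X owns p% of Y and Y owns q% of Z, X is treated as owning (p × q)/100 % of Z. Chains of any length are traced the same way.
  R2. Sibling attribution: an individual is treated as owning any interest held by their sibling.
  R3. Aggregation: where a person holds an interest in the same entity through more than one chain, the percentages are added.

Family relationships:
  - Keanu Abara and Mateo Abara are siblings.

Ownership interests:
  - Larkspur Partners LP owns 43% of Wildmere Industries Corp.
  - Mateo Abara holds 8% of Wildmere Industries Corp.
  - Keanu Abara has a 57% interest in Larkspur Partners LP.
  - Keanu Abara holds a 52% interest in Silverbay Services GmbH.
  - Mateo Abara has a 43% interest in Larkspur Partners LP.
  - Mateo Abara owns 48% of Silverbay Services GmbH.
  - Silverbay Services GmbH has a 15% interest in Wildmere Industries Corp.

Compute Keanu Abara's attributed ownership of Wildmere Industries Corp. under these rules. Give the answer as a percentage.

By sibling attribution (R2), Keanu Abara is treated as also owning Mateo Abara's interest in Silverbay Services GmbH, giving 52% + 48% = 100%.
By sibling attribution (R2), Keanu Abara is treated as also owning Mateo Abara's interest in Larkspur Partners LP, giving 57% + 43% = 100%.
By sibling attribution (R2), Keanu Abara is treated as owning Mateo Abara's 8% interest in Wildmere Industries Corp.
Chain via Silverbay Services GmbH (R1): 100% × 15% = 15% of Wildmere Industries Corp.
Chain via Larkspur Partners LP (R1): 100% × 43% = 43% of Wildmere Industries Corp.
Direct interest in Wildmere Industries Corp: 8%.
Aggregating (R3): 15% + 43% + 8% = 66%.

66%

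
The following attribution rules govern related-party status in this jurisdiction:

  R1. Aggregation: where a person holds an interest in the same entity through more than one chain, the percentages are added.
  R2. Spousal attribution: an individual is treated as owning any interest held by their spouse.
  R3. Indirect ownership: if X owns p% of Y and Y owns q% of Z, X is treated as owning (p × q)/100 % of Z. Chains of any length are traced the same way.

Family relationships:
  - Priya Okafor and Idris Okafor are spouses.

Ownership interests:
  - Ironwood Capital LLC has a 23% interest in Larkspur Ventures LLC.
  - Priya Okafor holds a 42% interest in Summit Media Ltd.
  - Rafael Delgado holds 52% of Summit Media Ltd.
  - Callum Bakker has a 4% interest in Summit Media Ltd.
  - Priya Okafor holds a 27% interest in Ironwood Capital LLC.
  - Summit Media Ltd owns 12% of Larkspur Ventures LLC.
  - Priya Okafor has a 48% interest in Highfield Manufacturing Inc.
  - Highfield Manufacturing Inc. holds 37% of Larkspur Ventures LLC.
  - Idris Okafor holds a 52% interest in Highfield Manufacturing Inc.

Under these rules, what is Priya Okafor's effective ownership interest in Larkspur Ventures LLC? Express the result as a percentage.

48.25%

By spousal attribution (R2), Priya Okafor is treated as also owning Idris Okafor's interest in Highfield Manufacturing Inc, giving 48% + 52% = 100%.
Chain via Summit Media Ltd (R3): 42% × 12% = 5.04% of Larkspur Ventures LLC.
Chain via Highfield Manufacturing Inc. (R3): 100% × 37% = 37% of Larkspur Ventures LLC.
Chain via Ironwood Capital LLC (R3): 27% × 23% = 6.21% of Larkspur Ventures LLC.
Aggregating (R1): 5.04% + 37% + 6.21% = 48.25%.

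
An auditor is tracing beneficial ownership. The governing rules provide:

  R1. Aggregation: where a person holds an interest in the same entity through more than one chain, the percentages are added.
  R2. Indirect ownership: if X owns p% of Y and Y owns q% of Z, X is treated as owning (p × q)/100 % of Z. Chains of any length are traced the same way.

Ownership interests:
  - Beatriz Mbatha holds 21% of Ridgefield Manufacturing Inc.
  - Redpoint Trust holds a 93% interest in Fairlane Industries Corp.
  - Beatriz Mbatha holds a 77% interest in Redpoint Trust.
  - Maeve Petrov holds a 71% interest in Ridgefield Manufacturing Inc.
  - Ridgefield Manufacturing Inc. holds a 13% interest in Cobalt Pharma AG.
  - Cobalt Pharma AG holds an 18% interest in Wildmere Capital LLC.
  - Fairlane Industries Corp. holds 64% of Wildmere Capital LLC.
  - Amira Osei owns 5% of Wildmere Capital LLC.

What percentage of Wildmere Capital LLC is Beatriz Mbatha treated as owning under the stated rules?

Chain via Ridgefield Manufacturing Inc. → Cobalt Pharma AG (R2): 21% × 13% × 18% = 0.4914% of Wildmere Capital LLC.
Chain via Redpoint Trust → Fairlane Industries Corp. (R2): 77% × 93% × 64% = 45.8304% of Wildmere Capital LLC.
Aggregating (R1): 0.4914% + 45.8304% = 46.3218%.

46.3218%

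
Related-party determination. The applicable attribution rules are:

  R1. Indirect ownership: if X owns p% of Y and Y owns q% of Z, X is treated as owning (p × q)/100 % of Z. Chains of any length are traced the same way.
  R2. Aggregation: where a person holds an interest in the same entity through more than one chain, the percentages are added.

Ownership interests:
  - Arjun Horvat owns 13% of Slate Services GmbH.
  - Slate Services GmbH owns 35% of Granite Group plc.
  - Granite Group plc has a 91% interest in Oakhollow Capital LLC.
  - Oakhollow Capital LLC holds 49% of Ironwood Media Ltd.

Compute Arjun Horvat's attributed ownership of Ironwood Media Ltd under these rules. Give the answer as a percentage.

Chain via Slate Services GmbH → Granite Group plc → Oakhollow Capital LLC (R1): 13% × 35% × 91% × 49% = 2.028845% of Ironwood Media Ltd.

2.028845%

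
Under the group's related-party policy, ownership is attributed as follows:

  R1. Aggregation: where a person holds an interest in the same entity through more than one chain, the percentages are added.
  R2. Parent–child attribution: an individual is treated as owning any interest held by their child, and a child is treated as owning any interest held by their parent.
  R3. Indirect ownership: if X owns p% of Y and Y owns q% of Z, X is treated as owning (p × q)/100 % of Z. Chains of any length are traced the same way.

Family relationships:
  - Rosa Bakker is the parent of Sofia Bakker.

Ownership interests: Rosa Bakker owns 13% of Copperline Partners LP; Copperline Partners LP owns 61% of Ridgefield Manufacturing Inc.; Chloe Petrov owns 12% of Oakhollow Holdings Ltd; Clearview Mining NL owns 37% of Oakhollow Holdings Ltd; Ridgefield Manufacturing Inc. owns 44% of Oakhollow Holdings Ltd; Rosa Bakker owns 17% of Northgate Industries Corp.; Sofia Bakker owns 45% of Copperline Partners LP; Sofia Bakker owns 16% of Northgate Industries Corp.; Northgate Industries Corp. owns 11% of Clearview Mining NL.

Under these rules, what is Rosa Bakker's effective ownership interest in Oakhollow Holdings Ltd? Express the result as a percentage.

By parent–child attribution (R2), Rosa Bakker is treated as also owning Sofia Bakker's interest in Copperline Partners LP, giving 13% + 45% = 58%.
By parent–child attribution (R2), Rosa Bakker is treated as also owning Sofia Bakker's interest in Northgate Industries Corp, giving 17% + 16% = 33%.
Chain via Copperline Partners LP → Ridgefield Manufacturing Inc. (R3): 58% × 61% × 44% = 15.5672% of Oakhollow Holdings Ltd.
Chain via Northgate Industries Corp. → Clearview Mining NL (R3): 33% × 11% × 37% = 1.3431% of Oakhollow Holdings Ltd.
Aggregating (R1): 15.5672% + 1.3431% = 16.9103%.

16.9103%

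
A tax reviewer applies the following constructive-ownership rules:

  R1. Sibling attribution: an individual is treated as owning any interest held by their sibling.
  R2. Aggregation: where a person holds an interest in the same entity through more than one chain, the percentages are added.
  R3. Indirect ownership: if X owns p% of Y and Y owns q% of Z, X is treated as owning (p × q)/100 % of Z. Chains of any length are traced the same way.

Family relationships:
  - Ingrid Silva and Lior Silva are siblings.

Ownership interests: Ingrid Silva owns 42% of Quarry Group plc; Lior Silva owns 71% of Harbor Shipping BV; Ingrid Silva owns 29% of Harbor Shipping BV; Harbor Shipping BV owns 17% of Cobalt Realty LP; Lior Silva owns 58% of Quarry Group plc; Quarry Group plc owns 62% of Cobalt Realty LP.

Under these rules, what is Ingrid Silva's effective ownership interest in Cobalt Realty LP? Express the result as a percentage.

By sibling attribution (R1), Ingrid Silva is treated as also owning Lior Silva's interest in Quarry Group plc, giving 42% + 58% = 100%.
By sibling attribution (R1), Ingrid Silva is treated as also owning Lior Silva's interest in Harbor Shipping BV, giving 29% + 71% = 100%.
Chain via Quarry Group plc (R3): 100% × 62% = 62% of Cobalt Realty LP.
Chain via Harbor Shipping BV (R3): 100% × 17% = 17% of Cobalt Realty LP.
Aggregating (R2): 62% + 17% = 79%.

79%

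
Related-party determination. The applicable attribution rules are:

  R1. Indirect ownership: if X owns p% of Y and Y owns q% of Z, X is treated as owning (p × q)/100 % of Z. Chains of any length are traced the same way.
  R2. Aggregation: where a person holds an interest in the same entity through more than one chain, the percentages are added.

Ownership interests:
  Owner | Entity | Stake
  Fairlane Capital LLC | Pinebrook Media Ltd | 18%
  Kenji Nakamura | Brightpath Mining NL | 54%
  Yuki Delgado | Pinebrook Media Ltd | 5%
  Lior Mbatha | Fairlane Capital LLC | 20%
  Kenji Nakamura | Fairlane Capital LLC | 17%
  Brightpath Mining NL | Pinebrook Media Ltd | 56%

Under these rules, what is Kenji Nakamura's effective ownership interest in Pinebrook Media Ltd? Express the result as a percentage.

33.3%

Chain via Brightpath Mining NL (R1): 54% × 56% = 30.24% of Pinebrook Media Ltd.
Chain via Fairlane Capital LLC (R1): 17% × 18% = 3.06% of Pinebrook Media Ltd.
Aggregating (R2): 30.24% + 3.06% = 33.3%.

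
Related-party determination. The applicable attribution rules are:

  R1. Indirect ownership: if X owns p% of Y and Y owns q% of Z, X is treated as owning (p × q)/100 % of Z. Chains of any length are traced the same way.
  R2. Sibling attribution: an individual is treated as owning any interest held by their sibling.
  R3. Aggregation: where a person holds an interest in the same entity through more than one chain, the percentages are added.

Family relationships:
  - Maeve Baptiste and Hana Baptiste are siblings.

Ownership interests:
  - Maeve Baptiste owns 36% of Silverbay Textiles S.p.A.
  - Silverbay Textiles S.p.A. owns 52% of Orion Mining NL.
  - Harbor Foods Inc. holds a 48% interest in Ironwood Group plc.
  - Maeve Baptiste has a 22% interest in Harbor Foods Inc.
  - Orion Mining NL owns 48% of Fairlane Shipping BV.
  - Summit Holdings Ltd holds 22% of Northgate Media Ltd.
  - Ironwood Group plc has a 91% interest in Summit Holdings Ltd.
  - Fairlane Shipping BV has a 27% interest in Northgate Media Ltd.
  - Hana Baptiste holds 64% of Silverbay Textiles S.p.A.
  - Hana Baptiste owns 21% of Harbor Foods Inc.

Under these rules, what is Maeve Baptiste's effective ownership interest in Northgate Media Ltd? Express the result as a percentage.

10.871328%

By sibling attribution (R2), Maeve Baptiste is treated as also owning Hana Baptiste's interest in Silverbay Textiles S.p.A, giving 36% + 64% = 100%.
By sibling attribution (R2), Maeve Baptiste is treated as also owning Hana Baptiste's interest in Harbor Foods Inc, giving 22% + 21% = 43%.
Chain via Silverbay Textiles S.p.A. → Orion Mining NL → Fairlane Shipping BV (R1): 100% × 52% × 48% × 27% = 6.7392% of Northgate Media Ltd.
Chain via Harbor Foods Inc. → Ironwood Group plc → Summit Holdings Ltd (R1): 43% × 48% × 91% × 22% = 4.132128% of Northgate Media Ltd.
Aggregating (R3): 6.7392% + 4.132128% = 10.871328%.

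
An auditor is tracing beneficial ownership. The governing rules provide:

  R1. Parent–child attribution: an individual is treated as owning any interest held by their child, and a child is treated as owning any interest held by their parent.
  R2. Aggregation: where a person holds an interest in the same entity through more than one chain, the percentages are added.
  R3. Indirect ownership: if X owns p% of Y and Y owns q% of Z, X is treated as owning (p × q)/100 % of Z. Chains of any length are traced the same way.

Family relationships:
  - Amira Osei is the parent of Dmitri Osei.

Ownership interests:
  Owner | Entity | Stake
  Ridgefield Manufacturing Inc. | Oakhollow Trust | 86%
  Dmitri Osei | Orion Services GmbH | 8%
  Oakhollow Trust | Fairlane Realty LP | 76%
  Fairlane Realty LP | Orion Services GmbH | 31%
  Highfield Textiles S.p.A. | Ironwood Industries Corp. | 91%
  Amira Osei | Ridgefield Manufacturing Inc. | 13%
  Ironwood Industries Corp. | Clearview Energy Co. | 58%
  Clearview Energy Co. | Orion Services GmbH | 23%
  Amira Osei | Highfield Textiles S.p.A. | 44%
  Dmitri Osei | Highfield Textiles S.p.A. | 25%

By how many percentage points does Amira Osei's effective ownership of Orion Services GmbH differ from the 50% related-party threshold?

30.989806

By parent–child attribution (R1), Amira Osei is treated as also owning Dmitri Osei's interest in Highfield Textiles S.p.A, giving 44% + 25% = 69%.
By parent–child attribution (R1), Amira Osei is treated as owning Dmitri Osei's 8% interest in Orion Services GmbH.
Chain via Ridgefield Manufacturing Inc. → Oakhollow Trust → Fairlane Realty LP (R3): 13% × 86% × 76% × 31% = 2.634008% of Orion Services GmbH.
Chain via Highfield Textiles S.p.A. → Ironwood Industries Corp. → Clearview Energy Co. (R3): 69% × 91% × 58% × 23% = 8.376186% of Orion Services GmbH.
Direct interest in Orion Services GmbH: 8%.
Aggregating (R2): 2.634008% + 8.376186% + 8% = 19.010194%.
19.010194% falls short of the 50% threshold by 30.989806 percentage points.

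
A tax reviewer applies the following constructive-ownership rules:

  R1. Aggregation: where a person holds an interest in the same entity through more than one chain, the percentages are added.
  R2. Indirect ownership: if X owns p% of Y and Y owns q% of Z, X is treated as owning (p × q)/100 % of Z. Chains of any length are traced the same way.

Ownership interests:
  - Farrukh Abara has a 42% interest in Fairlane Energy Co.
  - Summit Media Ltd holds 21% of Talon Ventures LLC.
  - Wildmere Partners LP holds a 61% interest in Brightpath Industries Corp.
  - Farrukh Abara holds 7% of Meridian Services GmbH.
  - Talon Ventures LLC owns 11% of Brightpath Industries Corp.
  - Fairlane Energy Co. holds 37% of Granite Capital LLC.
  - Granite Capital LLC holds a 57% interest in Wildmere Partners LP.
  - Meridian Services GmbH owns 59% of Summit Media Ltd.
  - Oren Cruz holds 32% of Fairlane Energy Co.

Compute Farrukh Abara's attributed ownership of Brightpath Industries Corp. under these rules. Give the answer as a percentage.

Chain via Meridian Services GmbH → Summit Media Ltd → Talon Ventures LLC (R2): 7% × 59% × 21% × 11% = 0.095403% of Brightpath Industries Corp.
Chain via Fairlane Energy Co. → Granite Capital LLC → Wildmere Partners LP (R2): 42% × 37% × 57% × 61% = 5.403258% of Brightpath Industries Corp.
Aggregating (R1): 0.095403% + 5.403258% = 5.498661%.

5.498661%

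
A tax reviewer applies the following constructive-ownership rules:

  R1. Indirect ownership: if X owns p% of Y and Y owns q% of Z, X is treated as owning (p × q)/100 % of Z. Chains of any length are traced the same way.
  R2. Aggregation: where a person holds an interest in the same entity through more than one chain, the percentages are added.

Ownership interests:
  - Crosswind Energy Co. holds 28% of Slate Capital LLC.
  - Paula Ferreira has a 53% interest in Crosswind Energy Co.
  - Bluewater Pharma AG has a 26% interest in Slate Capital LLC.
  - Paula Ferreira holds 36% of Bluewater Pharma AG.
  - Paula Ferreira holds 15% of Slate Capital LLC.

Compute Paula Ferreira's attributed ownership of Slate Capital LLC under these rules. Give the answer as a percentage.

39.2%

Chain via Crosswind Energy Co. (R1): 53% × 28% = 14.84% of Slate Capital LLC.
Chain via Bluewater Pharma AG (R1): 36% × 26% = 9.36% of Slate Capital LLC.
Direct interest in Slate Capital LLC: 15%.
Aggregating (R2): 14.84% + 9.36% + 15% = 39.2%.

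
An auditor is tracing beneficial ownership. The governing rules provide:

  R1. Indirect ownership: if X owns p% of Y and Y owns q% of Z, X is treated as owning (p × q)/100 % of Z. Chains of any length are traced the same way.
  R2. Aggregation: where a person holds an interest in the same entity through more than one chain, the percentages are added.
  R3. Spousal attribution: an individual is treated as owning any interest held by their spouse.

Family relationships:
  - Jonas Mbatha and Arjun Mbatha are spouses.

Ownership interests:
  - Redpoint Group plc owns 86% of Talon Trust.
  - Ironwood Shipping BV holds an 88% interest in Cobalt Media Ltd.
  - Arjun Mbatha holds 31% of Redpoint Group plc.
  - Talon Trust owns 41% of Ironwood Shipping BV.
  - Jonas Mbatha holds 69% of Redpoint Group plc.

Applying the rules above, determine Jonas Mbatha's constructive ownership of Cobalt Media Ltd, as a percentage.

By spousal attribution (R3), Jonas Mbatha is treated as also owning Arjun Mbatha's interest in Redpoint Group plc, giving 69% + 31% = 100%.
Chain via Redpoint Group plc → Talon Trust → Ironwood Shipping BV (R1): 100% × 86% × 41% × 88% = 31.0288% of Cobalt Media Ltd.

31.0288%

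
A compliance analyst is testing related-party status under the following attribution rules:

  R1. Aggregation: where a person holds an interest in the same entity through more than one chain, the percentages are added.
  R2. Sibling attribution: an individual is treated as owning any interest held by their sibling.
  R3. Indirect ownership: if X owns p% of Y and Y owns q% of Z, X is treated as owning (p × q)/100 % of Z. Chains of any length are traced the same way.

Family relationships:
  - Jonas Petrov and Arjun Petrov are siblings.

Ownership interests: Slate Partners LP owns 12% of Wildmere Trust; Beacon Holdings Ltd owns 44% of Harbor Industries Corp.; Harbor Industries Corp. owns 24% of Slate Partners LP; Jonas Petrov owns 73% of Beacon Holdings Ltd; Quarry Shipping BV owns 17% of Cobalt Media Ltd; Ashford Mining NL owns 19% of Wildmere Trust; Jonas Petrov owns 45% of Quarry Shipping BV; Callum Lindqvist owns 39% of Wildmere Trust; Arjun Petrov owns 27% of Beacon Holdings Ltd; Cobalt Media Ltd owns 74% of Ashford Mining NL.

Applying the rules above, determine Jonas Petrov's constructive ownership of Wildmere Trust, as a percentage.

2.34279%

By sibling attribution (R2), Jonas Petrov is treated as also owning Arjun Petrov's interest in Beacon Holdings Ltd, giving 73% + 27% = 100%.
Chain via Quarry Shipping BV → Cobalt Media Ltd → Ashford Mining NL (R3): 45% × 17% × 74% × 19% = 1.07559% of Wildmere Trust.
Chain via Beacon Holdings Ltd → Harbor Industries Corp. → Slate Partners LP (R3): 100% × 44% × 24% × 12% = 1.2672% of Wildmere Trust.
Aggregating (R1): 1.07559% + 1.2672% = 2.34279%.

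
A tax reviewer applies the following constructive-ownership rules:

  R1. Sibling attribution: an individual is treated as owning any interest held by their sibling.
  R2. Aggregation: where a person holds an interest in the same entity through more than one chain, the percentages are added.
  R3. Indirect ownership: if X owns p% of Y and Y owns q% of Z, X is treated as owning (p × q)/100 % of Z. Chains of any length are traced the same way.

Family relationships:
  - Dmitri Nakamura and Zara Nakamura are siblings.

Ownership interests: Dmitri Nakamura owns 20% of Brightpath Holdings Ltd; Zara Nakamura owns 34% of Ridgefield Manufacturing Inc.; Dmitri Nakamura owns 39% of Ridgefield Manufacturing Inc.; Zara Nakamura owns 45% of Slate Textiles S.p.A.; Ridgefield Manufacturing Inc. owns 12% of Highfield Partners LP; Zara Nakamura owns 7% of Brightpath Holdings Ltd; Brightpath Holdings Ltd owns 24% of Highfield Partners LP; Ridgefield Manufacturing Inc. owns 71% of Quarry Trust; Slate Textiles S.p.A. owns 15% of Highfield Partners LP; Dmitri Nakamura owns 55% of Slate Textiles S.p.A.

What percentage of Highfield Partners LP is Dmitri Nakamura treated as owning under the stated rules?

30.24%

By sibling attribution (R1), Dmitri Nakamura is treated as also owning Zara Nakamura's interest in Brightpath Holdings Ltd, giving 20% + 7% = 27%.
By sibling attribution (R1), Dmitri Nakamura is treated as also owning Zara Nakamura's interest in Ridgefield Manufacturing Inc, giving 39% + 34% = 73%.
By sibling attribution (R1), Dmitri Nakamura is treated as also owning Zara Nakamura's interest in Slate Textiles S.p.A, giving 55% + 45% = 100%.
Chain via Brightpath Holdings Ltd (R3): 27% × 24% = 6.48% of Highfield Partners LP.
Chain via Ridgefield Manufacturing Inc. (R3): 73% × 12% = 8.76% of Highfield Partners LP.
Chain via Slate Textiles S.p.A. (R3): 100% × 15% = 15% of Highfield Partners LP.
Aggregating (R2): 6.48% + 8.76% + 15% = 30.24%.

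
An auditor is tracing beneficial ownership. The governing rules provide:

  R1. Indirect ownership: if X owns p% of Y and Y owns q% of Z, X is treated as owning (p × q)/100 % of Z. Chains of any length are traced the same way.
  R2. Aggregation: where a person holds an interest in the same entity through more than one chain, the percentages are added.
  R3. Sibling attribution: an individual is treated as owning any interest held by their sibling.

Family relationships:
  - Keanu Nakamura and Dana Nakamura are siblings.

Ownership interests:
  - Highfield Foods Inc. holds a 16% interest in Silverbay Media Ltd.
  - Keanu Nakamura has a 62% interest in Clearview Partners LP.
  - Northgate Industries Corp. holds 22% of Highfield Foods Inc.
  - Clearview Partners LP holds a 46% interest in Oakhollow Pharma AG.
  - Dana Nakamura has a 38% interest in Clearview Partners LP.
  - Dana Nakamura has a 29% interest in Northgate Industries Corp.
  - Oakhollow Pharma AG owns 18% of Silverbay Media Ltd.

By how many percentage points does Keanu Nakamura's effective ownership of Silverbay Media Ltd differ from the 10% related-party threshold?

By sibling attribution (R3), Keanu Nakamura is treated as also owning Dana Nakamura's interest in Clearview Partners LP, giving 62% + 38% = 100%.
By sibling attribution (R3), Keanu Nakamura is treated as owning Dana Nakamura's 29% interest in Northgate Industries Corp.
Chain via Clearview Partners LP → Oakhollow Pharma AG (R1): 100% × 46% × 18% = 8.28% of Silverbay Media Ltd.
Chain via Northgate Industries Corp. → Highfield Foods Inc. (R1): 29% × 22% × 16% = 1.0208% of Silverbay Media Ltd.
Aggregating (R2): 8.28% + 1.0208% = 9.3008%.
9.3008% falls short of the 10% threshold by 0.6992 percentage points.

0.6992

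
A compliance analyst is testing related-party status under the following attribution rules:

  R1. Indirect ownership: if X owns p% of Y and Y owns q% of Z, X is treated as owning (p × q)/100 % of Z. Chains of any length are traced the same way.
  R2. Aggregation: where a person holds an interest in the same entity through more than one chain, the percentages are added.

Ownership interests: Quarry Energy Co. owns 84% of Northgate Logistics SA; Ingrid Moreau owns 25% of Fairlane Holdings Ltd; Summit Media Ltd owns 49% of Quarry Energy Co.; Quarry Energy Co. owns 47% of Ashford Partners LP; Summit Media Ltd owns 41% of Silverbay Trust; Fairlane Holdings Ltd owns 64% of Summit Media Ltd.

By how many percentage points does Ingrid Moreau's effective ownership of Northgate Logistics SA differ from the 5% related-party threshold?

Chain via Fairlane Holdings Ltd → Summit Media Ltd → Quarry Energy Co. (R1): 25% × 64% × 49% × 84% = 6.5856% of Northgate Logistics SA.
6.5856% exceeds the 5% threshold by 1.5856 percentage points.

1.5856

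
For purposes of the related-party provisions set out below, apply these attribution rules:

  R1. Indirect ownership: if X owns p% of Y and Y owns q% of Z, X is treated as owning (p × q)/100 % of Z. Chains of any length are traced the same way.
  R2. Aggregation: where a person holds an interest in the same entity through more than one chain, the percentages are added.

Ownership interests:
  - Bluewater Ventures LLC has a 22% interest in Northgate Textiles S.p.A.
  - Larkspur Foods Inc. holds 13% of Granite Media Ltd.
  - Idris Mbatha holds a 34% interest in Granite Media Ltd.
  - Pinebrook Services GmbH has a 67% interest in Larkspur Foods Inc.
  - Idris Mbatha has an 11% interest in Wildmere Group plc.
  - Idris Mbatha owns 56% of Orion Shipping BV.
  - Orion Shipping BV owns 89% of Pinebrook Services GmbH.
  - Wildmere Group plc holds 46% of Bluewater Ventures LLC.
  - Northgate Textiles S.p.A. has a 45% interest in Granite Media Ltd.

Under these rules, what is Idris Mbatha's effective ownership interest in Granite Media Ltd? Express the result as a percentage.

38.842004%

Chain via Wildmere Group plc → Bluewater Ventures LLC → Northgate Textiles S.p.A. (R1): 11% × 46% × 22% × 45% = 0.50094% of Granite Media Ltd.
Chain via Orion Shipping BV → Pinebrook Services GmbH → Larkspur Foods Inc. (R1): 56% × 89% × 67% × 13% = 4.341064% of Granite Media Ltd.
Direct interest in Granite Media Ltd: 34%.
Aggregating (R2): 0.50094% + 4.341064% + 34% = 38.842004%.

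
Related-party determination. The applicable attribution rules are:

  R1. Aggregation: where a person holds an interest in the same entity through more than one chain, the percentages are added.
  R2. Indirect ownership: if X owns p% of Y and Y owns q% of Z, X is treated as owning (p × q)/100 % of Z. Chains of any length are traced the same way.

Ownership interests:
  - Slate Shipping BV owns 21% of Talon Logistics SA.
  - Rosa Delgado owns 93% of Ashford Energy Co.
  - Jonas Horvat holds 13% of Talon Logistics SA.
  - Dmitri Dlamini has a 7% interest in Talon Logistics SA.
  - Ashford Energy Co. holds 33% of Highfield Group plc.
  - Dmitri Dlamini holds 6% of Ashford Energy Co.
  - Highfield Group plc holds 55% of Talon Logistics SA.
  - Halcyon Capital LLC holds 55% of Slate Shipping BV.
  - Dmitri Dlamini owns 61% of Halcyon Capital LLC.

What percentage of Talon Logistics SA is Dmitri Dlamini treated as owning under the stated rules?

15.1345%

Chain via Ashford Energy Co. → Highfield Group plc (R2): 6% × 33% × 55% = 1.089% of Talon Logistics SA.
Chain via Halcyon Capital LLC → Slate Shipping BV (R2): 61% × 55% × 21% = 7.0455% of Talon Logistics SA.
Direct interest in Talon Logistics SA: 7%.
Aggregating (R1): 1.089% + 7.0455% + 7% = 15.1345%.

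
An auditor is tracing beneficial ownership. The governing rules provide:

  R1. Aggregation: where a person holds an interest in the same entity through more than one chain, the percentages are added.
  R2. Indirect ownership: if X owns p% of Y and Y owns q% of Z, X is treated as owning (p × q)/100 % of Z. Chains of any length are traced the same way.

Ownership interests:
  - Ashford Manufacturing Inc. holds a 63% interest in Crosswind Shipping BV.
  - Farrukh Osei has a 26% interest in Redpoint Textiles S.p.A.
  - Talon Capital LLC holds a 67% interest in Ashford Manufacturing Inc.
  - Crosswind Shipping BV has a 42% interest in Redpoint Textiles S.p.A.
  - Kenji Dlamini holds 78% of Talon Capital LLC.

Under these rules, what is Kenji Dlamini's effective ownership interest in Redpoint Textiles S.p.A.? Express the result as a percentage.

Chain via Talon Capital LLC → Ashford Manufacturing Inc. → Crosswind Shipping BV (R2): 78% × 67% × 63% × 42% = 13.827996% of Redpoint Textiles S.p.A.

13.827996%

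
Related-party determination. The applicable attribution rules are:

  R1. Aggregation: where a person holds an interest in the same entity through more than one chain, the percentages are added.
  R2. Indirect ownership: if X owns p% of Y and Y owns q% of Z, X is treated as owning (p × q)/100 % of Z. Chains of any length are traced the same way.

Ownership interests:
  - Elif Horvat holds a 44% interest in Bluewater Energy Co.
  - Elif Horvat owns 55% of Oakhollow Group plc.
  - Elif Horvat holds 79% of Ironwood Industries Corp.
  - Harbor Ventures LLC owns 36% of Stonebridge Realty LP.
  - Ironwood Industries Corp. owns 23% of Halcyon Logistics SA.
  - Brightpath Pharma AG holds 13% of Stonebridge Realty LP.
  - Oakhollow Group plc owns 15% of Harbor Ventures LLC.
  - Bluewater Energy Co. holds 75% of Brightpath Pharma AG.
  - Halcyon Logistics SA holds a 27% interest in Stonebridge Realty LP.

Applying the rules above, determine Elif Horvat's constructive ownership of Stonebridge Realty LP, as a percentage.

Chain via Ironwood Industries Corp. → Halcyon Logistics SA (R2): 79% × 23% × 27% = 4.9059% of Stonebridge Realty LP.
Chain via Bluewater Energy Co. → Brightpath Pharma AG (R2): 44% × 75% × 13% = 4.29% of Stonebridge Realty LP.
Chain via Oakhollow Group plc → Harbor Ventures LLC (R2): 55% × 15% × 36% = 2.97% of Stonebridge Realty LP.
Aggregating (R1): 4.9059% + 4.29% + 2.97% = 12.1659%.

12.1659%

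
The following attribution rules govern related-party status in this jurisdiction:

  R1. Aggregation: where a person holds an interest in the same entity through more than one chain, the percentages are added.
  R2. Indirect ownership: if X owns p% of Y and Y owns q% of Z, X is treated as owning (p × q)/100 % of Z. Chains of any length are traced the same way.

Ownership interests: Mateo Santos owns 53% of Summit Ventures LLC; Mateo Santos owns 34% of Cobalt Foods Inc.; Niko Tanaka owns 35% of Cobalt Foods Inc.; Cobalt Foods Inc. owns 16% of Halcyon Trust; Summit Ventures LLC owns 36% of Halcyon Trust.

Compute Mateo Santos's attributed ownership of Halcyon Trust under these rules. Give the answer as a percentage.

Chain via Cobalt Foods Inc. (R2): 34% × 16% = 5.44% of Halcyon Trust.
Chain via Summit Ventures LLC (R2): 53% × 36% = 19.08% of Halcyon Trust.
Aggregating (R1): 5.44% + 19.08% = 24.52%.

24.52%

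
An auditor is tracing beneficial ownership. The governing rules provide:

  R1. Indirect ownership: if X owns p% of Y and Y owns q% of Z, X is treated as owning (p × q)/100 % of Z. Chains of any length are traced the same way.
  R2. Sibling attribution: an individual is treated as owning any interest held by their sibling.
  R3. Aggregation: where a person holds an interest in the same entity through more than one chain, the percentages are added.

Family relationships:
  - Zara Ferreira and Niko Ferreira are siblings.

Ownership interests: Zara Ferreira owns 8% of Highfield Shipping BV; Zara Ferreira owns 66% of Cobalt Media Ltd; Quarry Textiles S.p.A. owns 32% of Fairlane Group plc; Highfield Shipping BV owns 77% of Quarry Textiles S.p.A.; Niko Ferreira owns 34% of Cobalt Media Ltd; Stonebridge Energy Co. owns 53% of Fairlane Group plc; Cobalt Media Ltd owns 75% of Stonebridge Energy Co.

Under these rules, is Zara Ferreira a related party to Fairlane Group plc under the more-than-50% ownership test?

No

By sibling attribution (R2), Zara Ferreira is treated as also owning Niko Ferreira's interest in Cobalt Media Ltd, giving 66% + 34% = 100%.
Chain via Cobalt Media Ltd → Stonebridge Energy Co. (R1): 100% × 75% × 53% = 39.75% of Fairlane Group plc.
Chain via Highfield Shipping BV → Quarry Textiles S.p.A. (R1): 8% × 77% × 32% = 1.9712% of Fairlane Group plc.
Aggregating (R3): 39.75% + 1.9712% = 41.7212%.
41.7212% does not exceed the 50% threshold, so Zara is not a related party to Fairlane Group plc.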